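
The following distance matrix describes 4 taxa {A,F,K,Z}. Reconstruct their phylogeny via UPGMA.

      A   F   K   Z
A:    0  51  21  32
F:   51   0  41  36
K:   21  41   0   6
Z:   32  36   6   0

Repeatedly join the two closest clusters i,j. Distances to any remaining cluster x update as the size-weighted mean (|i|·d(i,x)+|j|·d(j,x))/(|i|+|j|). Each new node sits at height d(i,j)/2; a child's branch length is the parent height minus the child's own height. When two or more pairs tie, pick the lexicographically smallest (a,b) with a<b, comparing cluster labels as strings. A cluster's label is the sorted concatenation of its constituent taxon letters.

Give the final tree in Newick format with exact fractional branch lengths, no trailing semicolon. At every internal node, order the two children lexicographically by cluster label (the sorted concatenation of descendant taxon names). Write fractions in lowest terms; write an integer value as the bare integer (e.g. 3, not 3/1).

((A:53/4,(K:3,Z:3):41/4):97/12,F:64/3)

1. join K+Z (d=6) ⇒ KZ; edges |K|=3, |Z|=3
  updated: d(A,KZ)=53/2, d(F,KZ)=77/2
2. join A+KZ (d=53/2) ⇒ AKZ; edges |A|=53/4, |KZ|=41/4
  updated: d(AKZ,F)=128/3
3. join AKZ+F (d=128/3) ⇒ AFKZ; edges |AKZ|=97/12, |F|=64/3
final tree: ((A:53/4,(K:3,Z:3):41/4):97/12,F:64/3)
total length: 707/12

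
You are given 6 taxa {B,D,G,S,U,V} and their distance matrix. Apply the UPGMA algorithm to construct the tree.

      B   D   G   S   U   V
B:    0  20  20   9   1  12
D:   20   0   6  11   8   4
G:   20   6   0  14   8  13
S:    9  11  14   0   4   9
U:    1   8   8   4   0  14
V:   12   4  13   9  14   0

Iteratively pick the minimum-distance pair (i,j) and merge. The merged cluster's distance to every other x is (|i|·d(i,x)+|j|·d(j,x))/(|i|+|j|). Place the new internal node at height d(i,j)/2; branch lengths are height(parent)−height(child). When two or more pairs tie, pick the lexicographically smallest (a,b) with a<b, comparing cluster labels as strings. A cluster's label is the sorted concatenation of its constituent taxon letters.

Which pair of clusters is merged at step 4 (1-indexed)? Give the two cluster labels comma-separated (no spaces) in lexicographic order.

1. join B+U (d=1) ⇒ BU; edges |B|=1/2, |U|=1/2
  updated: d(BU,D)=14, d(BU,G)=14, d(BU,S)=13/2, d(BU,V)=13
2. join D+V (d=4) ⇒ DV; edges |D|=2, |V|=2
  updated: d(BU,DV)=27/2, d(DV,G)=19/2, d(DV,S)=10
3. join BU+S (d=13/2) ⇒ BSU; edges |BU|=11/4, |S|=13/4
  updated: d(BSU,DV)=37/3, d(BSU,G)=14
4. join DV+G (d=19/2) ⇒ DGV; edges |DV|=11/4, |G|=19/4
  updated: d(BSU,DGV)=116/9
5. join BSU+DGV (d=116/9) ⇒ BDGSUV; edges |BSU|=115/36, |DGV|=61/36
final tree: (((B:1/2,U:1/2):11/4,S:13/4):115/36,((D:2,V:2):11/4,G:19/4):61/36)
total length: 421/18

DV,G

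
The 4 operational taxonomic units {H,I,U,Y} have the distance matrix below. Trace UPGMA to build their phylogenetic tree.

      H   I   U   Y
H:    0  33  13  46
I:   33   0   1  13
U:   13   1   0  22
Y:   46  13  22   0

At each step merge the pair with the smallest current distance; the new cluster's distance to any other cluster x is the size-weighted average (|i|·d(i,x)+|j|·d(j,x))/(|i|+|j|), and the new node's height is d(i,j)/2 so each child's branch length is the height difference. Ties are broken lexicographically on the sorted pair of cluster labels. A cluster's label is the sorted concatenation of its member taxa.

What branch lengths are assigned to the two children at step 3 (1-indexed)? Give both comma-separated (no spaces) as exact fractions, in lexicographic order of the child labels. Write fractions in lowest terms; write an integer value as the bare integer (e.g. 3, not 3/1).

46/3,79/12

step 1: merge (I,U) at d=1; branch lengths I→1/2, U→1/2; new cluster IU
  updated: d(H,IU)=23, d(IU,Y)=35/2
step 2: merge (IU,Y) at d=35/2; branch lengths IU→33/4, Y→35/4; new cluster IUY
  updated: d(H,IUY)=92/3
step 3: merge (H,IUY) at d=92/3; branch lengths H→46/3, IUY→79/12; new cluster HIUY
final tree: (H:46/3,((I:1/2,U:1/2):33/4,Y:35/4):79/12)
total length: 479/12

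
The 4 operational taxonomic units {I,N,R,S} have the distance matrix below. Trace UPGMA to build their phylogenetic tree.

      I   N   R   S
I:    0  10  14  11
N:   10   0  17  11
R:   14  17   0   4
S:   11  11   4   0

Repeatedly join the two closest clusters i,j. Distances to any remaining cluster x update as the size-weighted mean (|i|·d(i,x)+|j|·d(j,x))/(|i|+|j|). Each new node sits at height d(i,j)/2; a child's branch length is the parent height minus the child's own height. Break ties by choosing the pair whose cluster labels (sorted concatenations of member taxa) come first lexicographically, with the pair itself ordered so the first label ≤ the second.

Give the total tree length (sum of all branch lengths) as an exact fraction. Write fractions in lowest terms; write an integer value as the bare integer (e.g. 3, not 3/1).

1. join R+S (d=4) ⇒ RS; edges |R|=2, |S|=2
  updated: d(I,RS)=25/2, d(N,RS)=14
2. join I+N (d=10) ⇒ IN; edges |I|=5, |N|=5
  updated: d(IN,RS)=53/4
3. join IN+RS (d=53/4) ⇒ INRS; edges |IN|=13/8, |RS|=37/8
final tree: ((I:5,N:5):13/8,(R:2,S:2):37/8)
total length: 81/4

81/4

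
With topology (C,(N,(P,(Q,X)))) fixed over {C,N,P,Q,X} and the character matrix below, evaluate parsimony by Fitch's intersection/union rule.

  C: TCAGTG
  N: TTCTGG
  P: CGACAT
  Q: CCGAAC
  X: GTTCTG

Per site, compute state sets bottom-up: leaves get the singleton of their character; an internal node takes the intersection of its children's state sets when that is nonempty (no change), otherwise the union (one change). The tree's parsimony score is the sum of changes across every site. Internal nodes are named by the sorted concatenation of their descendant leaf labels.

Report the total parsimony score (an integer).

16

[col 0] QX: children Q:{C}, X:{G} ∪→ {C,G}; cost 1
[col 0] PQX: children P:{C}, QX:{C,G} ∩→ {C}; cost 0
[col 0] NPQX: children N:{T}, PQX:{C} ∪→ {C,T}; cost 1
[col 0] CNPQX: children C:{T}, NPQX:{C,T} ∩→ {T}; cost 0
[col 1] QX: children Q:{C}, X:{T} ∪→ {C,T}; cost 1
[col 1] PQX: children P:{G}, QX:{C,T} ∪→ {C,G,T}; cost 1
[col 1] NPQX: children N:{T}, PQX:{C,G,T} ∩→ {T}; cost 0
[col 1] CNPQX: children C:{C}, NPQX:{T} ∪→ {C,T}; cost 1
[col 2] QX: children Q:{G}, X:{T} ∪→ {G,T}; cost 1
[col 2] PQX: children P:{A}, QX:{G,T} ∪→ {A,G,T}; cost 1
[col 2] NPQX: children N:{C}, PQX:{A,G,T} ∪→ {A,C,G,T}; cost 1
[col 2] CNPQX: children C:{A}, NPQX:{A,C,G,T} ∩→ {A}; cost 0
[col 3] QX: children Q:{A}, X:{C} ∪→ {A,C}; cost 1
[col 3] PQX: children P:{C}, QX:{A,C} ∩→ {C}; cost 0
[col 3] NPQX: children N:{T}, PQX:{C} ∪→ {C,T}; cost 1
[col 3] CNPQX: children C:{G}, NPQX:{C,T} ∪→ {C,G,T}; cost 1
[col 4] QX: children Q:{A}, X:{T} ∪→ {A,T}; cost 1
[col 4] PQX: children P:{A}, QX:{A,T} ∩→ {A}; cost 0
[col 4] NPQX: children N:{G}, PQX:{A} ∪→ {A,G}; cost 1
[col 4] CNPQX: children C:{T}, NPQX:{A,G} ∪→ {A,G,T}; cost 1
[col 5] QX: children Q:{C}, X:{G} ∪→ {C,G}; cost 1
[col 5] PQX: children P:{T}, QX:{C,G} ∪→ {C,G,T}; cost 1
[col 5] NPQX: children N:{G}, PQX:{C,G,T} ∩→ {G}; cost 0
[col 5] CNPQX: children C:{G}, NPQX:{G} ∩→ {G}; cost 0
per-site changes: [2, 3, 3, 3, 3, 2]; total = 16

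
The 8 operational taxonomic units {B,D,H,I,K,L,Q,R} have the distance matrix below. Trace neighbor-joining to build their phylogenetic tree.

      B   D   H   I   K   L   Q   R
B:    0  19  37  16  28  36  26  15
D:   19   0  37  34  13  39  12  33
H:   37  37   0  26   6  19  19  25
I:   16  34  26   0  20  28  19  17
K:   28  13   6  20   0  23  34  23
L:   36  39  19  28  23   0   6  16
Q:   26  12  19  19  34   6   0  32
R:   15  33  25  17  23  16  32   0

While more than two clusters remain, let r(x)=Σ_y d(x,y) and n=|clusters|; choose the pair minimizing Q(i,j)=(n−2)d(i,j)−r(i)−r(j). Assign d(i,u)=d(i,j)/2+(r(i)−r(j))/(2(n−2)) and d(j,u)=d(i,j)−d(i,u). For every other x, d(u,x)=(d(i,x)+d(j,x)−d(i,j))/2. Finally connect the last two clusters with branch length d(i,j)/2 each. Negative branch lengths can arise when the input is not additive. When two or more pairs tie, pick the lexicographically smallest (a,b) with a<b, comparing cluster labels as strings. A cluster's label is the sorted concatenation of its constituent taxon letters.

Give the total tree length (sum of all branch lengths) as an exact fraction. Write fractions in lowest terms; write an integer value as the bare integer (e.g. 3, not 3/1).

1187/16

1. join H+K (d=6, Q=-280) ⇒ HK; edges |H|=29/6, |K|=7/6
  updated: d(B,HK)=59/2, d(D,HK)=22, d(HK,I)=20, d(HK,L)=18, d(HK,Q)=47/2, d(HK,R)=21
2. join L+Q (d=6, Q=-463/2) ⇒ LQ; edges |L|=109/20, |Q|=11/20
  updated: d(B,LQ)=28, d(D,LQ)=45/2, d(HK,LQ)=71/4, d(I,LQ)=41/2, d(LQ,R)=21
3. join B+D (d=19, Q=-162) ⇒ BD; edges |B|=53/8, |D|=99/8
  updated: d(BD,HK)=65/4, d(BD,I)=31/2, d(BD,LQ)=63/4, d(BD,R)=29/2
4. join HK+LQ (d=71/4, Q=-387/4) ⇒ HKLQ; edges |HK|=71/8, |LQ|=71/8
  updated: d(BD,HKLQ)=57/8, d(HKLQ,I)=91/8, d(HKLQ,R)=97/8
5. join BD+HKLQ (d=57/8, Q=-107/2) ⇒ BDHKLQ; edges |BD|=83/16, |HKLQ|=31/16
  updated: d(BDHKLQ,I)=79/8, d(BDHKLQ,R)=39/4
6. join BDHKLQ+I (d=79/8, Q=-293/8) ⇒ BDHIKLQ; edges |BDHKLQ|=21/16, |I|=137/16
  updated: d(BDHIKLQ,R)=135/16
7. join BDHIKLQ+R (d=135/16) ⇒ BDHIKLQR; edges |BDHIKLQ|=135/32, |R|=135/32
final tree: ((((B:53/8,D:99/8):83/16,((H:29/6,K:7/6):71/8,(L:109/20,Q:11/20):71/8):31/16):21/16,I:137/16):135/32,R:135/32)
total length: 1187/16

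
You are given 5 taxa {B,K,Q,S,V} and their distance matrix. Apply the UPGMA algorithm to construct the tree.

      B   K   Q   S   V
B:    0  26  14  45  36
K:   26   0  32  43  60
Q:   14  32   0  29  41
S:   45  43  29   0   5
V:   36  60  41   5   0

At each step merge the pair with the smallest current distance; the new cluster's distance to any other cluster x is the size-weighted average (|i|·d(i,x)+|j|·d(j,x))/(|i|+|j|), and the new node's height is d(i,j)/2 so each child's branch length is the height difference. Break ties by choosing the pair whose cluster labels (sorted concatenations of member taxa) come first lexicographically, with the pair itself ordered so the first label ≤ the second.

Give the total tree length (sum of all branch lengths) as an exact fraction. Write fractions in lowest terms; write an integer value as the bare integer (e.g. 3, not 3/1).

iteration 1: select S,V (d=5); attach at lengths (5/2, 5/2); label the merged cluster SV
  updated: d(B,SV)=81/2, d(K,SV)=103/2, d(Q,SV)=35
iteration 2: select B,Q (d=14); attach at lengths (7, 7); label the merged cluster BQ
  updated: d(BQ,K)=29, d(BQ,SV)=151/4
iteration 3: select BQ,K (d=29); attach at lengths (15/2, 29/2); label the merged cluster BKQ
  updated: d(BKQ,SV)=127/3
iteration 4: select BKQ,SV (d=127/3); attach at lengths (20/3, 56/3); label the merged cluster BKQSV
final tree: (((B:7,Q:7):15/2,K:29/2):20/3,(S:5/2,V:5/2):56/3)
total length: 199/3

199/3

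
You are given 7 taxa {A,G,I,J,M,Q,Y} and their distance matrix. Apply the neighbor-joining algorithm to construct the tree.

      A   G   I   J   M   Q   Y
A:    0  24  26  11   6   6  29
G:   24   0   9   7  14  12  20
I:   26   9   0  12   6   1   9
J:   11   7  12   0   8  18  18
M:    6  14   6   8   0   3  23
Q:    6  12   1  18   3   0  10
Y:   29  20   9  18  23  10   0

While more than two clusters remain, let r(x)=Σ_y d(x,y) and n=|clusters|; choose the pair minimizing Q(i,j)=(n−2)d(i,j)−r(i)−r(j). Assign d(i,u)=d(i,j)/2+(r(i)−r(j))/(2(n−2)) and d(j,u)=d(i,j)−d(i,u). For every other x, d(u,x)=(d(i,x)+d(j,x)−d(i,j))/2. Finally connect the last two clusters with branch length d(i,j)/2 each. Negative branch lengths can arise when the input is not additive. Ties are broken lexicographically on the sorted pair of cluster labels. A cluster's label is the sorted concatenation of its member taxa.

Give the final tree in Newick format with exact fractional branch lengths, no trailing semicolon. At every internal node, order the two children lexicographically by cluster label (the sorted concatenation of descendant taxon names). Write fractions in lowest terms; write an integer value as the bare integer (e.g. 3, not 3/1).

(((((A:36/5,M:-6/5):103/24,Q:-67/24):69/16,(G:61/16,J:51/16):73/16):35/16,I:0):9/2,Y:9/2)

iteration 1: select A,M (d=6, Q=-132); attach at lengths (36/5, -6/5); label the merged cluster AM
  updated: d(AM,G)=16, d(AM,I)=13, d(AM,J)=13/2, d(AM,Q)=3/2, d(AM,Y)=23
iteration 2: select G,J (d=7, Q=-195/2); attach at lengths (61/16, 51/16); label the merged cluster GJ
  updated: d(AM,GJ)=31/4, d(GJ,I)=7, d(GJ,Q)=23/2, d(GJ,Y)=31/2
iteration 3: select AM,Q (d=3/2, Q=-259/4); attach at lengths (103/24, -67/24); label the merged cluster AMQ
  updated: d(AMQ,GJ)=71/8, d(AMQ,I)=25/4, d(AMQ,Y)=63/4
iteration 4: select AMQ,GJ (d=71/8, Q=-89/2); attach at lengths (69/16, 73/16); label the merged cluster AGJMQ
  updated: d(AGJMQ,I)=35/16, d(AGJMQ,Y)=179/16
iteration 5: select AGJMQ,I (d=35/16, Q=-179/8); attach at lengths (35/16, 0); label the merged cluster AGIJMQ
  updated: d(AGIJMQ,Y)=9
iteration 6: select AGIJMQ,Y (d=9); attach at lengths (9/2, 9/2); label the merged cluster AGIJMQY
final tree: (((((A:36/5,M:-6/5):103/24,Q:-67/24):69/16,(G:61/16,J:51/16):73/16):35/16,I:0):9/2,Y:9/2)
total length: 553/16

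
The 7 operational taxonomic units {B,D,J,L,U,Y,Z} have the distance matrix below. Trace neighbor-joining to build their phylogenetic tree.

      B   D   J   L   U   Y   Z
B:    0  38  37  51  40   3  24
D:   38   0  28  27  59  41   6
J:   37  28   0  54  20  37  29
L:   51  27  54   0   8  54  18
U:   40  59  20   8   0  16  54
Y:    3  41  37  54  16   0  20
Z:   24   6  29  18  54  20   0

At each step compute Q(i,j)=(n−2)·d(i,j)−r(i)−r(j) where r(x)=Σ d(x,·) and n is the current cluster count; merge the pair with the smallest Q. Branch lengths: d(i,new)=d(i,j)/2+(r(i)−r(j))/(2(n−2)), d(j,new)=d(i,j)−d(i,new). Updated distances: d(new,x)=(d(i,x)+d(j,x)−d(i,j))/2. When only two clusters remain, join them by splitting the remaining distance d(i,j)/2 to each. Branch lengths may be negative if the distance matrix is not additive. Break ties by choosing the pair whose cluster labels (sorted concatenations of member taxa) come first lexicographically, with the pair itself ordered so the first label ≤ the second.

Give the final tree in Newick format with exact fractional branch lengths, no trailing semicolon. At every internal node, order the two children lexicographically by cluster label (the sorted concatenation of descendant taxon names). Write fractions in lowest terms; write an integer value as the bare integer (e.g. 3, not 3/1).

((((B:47/16,Y:1/16):259/16,(D:83/12,Z:-11/12):161/16):39/16,J:239/16):289/32,(L:11/2,U:5/2):289/32)

1. join L+U (d=8, Q=-369) ⇒ LU; edges |L|=11/2, |U|=5/2
  updated: d(B,LU)=83/2, d(D,LU)=39, d(J,LU)=33, d(LU,Y)=31, d(LU,Z)=32
2. join B+Y (d=3, Q=-527/2) ⇒ BY; edges |B|=47/16, |Y|=1/16
  updated: d(BY,D)=38, d(BY,J)=71/2, d(BY,LU)=139/4, d(BY,Z)=41/2
3. join D+Z (d=6, Q=-361/2) ⇒ DZ; edges |D|=83/12, |Z|=-11/12
  updated: d(BY,DZ)=105/4, d(DZ,J)=51/2, d(DZ,LU)=65/2
4. join BY+DZ (d=105/4, Q=-513/4) ⇒ BDYZ; edges |BY|=259/16, |DZ|=161/16
  updated: d(BDYZ,J)=139/8, d(BDYZ,LU)=41/2
5. join BDYZ+J (d=139/8, Q=-567/8) ⇒ BDJYZ; edges |BDYZ|=39/16, |J|=239/16
  updated: d(BDJYZ,LU)=289/16
6. join BDJYZ+LU (d=289/16) ⇒ BDJLUYZ; edges |BDJYZ|=289/32, |LU|=289/32
final tree: ((((B:47/16,Y:1/16):259/16,(D:83/12,Z:-11/12):161/16):39/16,J:239/16):289/32,(L:11/2,U:5/2):289/32)
total length: 1259/16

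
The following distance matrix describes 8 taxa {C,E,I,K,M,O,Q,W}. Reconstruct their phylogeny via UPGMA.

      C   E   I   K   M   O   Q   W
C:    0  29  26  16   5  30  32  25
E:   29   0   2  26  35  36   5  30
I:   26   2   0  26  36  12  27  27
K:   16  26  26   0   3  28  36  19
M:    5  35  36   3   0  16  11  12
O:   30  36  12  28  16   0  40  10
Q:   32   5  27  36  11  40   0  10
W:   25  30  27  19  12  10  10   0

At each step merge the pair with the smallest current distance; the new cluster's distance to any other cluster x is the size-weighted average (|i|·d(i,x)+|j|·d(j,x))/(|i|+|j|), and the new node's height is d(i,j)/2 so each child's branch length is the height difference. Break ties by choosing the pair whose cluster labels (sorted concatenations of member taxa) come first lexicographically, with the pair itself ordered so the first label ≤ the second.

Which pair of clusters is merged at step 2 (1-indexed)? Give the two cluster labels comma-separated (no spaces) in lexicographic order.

K,M

1. join E+I (d=2) ⇒ EI; edges |E|=1, |I|=1
  updated: d(C,EI)=55/2, d(EI,K)=26, d(EI,M)=71/2, d(EI,O)=24, d(EI,Q)=16, d(EI,W)=57/2
2. join K+M (d=3) ⇒ KM; edges |K|=3/2, |M|=3/2
  updated: d(C,KM)=21/2, d(EI,KM)=123/4, d(KM,O)=22, d(KM,Q)=47/2, d(KM,W)=31/2
3. join O+W (d=10) ⇒ OW; edges |O|=5, |W|=5
  updated: d(C,OW)=55/2, d(EI,OW)=105/4, d(KM,OW)=75/4, d(OW,Q)=25
4. join C+KM (d=21/2) ⇒ CKM; edges |C|=21/4, |KM|=15/4
  updated: d(CKM,EI)=89/3, d(CKM,OW)=65/3, d(CKM,Q)=79/3
5. join EI+Q (d=16) ⇒ EIQ; edges |EI|=7, |Q|=8
  updated: d(CKM,EIQ)=257/9, d(EIQ,OW)=155/6
6. join CKM+OW (d=65/3) ⇒ CKMOW; edges |CKM|=67/12, |OW|=35/6
  updated: d(CKMOW,EIQ)=412/15
7. join CKMOW+EIQ (d=412/15) ⇒ CEIKMOQW; edges |CKMOW|=29/10, |EIQ|=86/15
final tree: (((C:21/4,(K:3/2,M:3/2):15/4):67/12,(O:5,W:5):35/6):29/10,((E:1,I:1):7,Q:8):86/15)
total length: 1181/20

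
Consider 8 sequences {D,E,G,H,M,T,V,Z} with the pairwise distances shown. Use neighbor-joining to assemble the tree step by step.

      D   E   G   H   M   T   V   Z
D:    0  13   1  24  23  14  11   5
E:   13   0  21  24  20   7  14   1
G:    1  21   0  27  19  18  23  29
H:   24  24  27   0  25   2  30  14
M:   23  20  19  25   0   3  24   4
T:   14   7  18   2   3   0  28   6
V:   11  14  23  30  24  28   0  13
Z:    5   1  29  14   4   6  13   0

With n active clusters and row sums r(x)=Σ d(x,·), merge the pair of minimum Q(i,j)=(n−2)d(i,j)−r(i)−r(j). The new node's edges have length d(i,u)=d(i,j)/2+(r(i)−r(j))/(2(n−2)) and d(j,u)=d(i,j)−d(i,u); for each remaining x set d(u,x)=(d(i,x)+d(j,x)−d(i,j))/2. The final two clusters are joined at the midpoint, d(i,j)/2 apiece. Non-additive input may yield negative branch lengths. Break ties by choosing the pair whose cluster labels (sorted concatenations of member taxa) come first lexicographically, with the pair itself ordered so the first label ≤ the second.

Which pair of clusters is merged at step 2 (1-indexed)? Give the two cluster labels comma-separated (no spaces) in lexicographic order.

1. join D+G (d=1, Q=-223) ⇒ DG; edges |D|=-41/12, |G|=53/12
  updated: d(DG,E)=33/2, d(DG,H)=25, d(DG,M)=41/2, d(DG,T)=31/2, d(DG,V)=33/2, d(DG,Z)=33/2
2. join H+T (d=2, Q=-343/2) ⇒ HT; edges |H|=137/20, |T|=-97/20
  updated: d(DG,HT)=77/4, d(E,HT)=29/2, d(HT,M)=13, d(HT,V)=28, d(HT,Z)=9
3. join DG+V (d=33/2, Q=-475/4) ⇒ DGV; edges |DG|=239/32, |V|=289/32
  updated: d(DGV,E)=7, d(DGV,HT)=123/8, d(DGV,M)=14, d(DGV,Z)=13/2
4. join DGV+E (d=7, Q=-515/8) ⇒ DEGV; edges |DGV|=57/16, |E|=55/16
  updated: d(DEGV,HT)=183/16, d(DEGV,M)=27/2, d(DEGV,Z)=1/4
5. join DEGV+Z (d=1/4, Q=-607/16) ⇒ DEGVZ; edges |DEGV|=199/64, |Z|=-183/64
  updated: d(DEGVZ,HT)=323/32, d(DEGVZ,M)=69/8
6. join DEGVZ+HT (d=323/32, Q=-1015/32) ⇒ DEGHTVZ; edges |DEGVZ|=183/64, |HT|=463/64
  updated: d(DEGHTVZ,M)=369/64
7. join DEGHTVZ+M (d=369/64) ⇒ DEGHMTVZ; edges |DEGHTVZ|=369/128, |M|=369/128
final tree: ((((((D:-41/12,G:53/12):239/32,V:289/32):57/16,E:55/16):199/64,Z:-183/64):183/64,(H:137/20,T:-97/20):463/64):369/128,M:369/128)
total length: 2727/64

H,T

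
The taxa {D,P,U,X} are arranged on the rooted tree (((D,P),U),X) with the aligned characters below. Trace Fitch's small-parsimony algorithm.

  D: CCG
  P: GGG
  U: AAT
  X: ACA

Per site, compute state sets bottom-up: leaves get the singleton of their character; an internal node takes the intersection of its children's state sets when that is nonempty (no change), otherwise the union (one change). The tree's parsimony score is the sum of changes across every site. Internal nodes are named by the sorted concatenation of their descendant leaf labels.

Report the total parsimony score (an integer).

DP@0: {C} ∪ {G} = {C,G} (union, +1)
DPU@0: {C,G} ∪ {A} = {A,C,G} (union, +1)
DPUX@0: {A,C,G} ∩ {A} = {A} (intersection, +0)
DP@1: {C} ∪ {G} = {C,G} (union, +1)
DPU@1: {C,G} ∪ {A} = {A,C,G} (union, +1)
DPUX@1: {A,C,G} ∩ {C} = {C} (intersection, +0)
DP@2: {G} ∩ {G} = {G} (intersection, +0)
DPU@2: {G} ∪ {T} = {G,T} (union, +1)
DPUX@2: {G,T} ∪ {A} = {A,G,T} (union, +1)
per-site changes: [2, 2, 2]; total = 6

6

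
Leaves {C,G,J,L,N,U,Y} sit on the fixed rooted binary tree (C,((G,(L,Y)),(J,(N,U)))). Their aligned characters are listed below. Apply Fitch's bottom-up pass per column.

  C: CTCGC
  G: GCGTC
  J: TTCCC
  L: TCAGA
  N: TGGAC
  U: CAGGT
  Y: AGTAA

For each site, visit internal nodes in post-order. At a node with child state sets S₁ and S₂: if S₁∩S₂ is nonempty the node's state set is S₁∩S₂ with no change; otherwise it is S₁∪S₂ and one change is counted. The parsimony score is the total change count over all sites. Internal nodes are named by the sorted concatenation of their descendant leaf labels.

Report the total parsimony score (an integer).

18

LY@0: {T} ∪ {A} = {A,T} (union, +1)
GLY@0: {G} ∪ {A,T} = {A,G,T} (union, +1)
NU@0: {T} ∪ {C} = {C,T} (union, +1)
JNU@0: {T} ∩ {C,T} = {T} (intersection, +0)
GJLNUY@0: {A,G,T} ∩ {T} = {T} (intersection, +0)
CGJLNUY@0: {C} ∪ {T} = {C,T} (union, +1)
LY@1: {C} ∪ {G} = {C,G} (union, +1)
GLY@1: {C} ∩ {C,G} = {C} (intersection, +0)
NU@1: {G} ∪ {A} = {A,G} (union, +1)
JNU@1: {T} ∪ {A,G} = {A,G,T} (union, +1)
GJLNUY@1: {C} ∪ {A,G,T} = {A,C,G,T} (union, +1)
CGJLNUY@1: {T} ∩ {A,C,G,T} = {T} (intersection, +0)
LY@2: {A} ∪ {T} = {A,T} (union, +1)
GLY@2: {G} ∪ {A,T} = {A,G,T} (union, +1)
NU@2: {G} ∩ {G} = {G} (intersection, +0)
JNU@2: {C} ∪ {G} = {C,G} (union, +1)
GJLNUY@2: {A,G,T} ∩ {C,G} = {G} (intersection, +0)
CGJLNUY@2: {C} ∪ {G} = {C,G} (union, +1)
LY@3: {G} ∪ {A} = {A,G} (union, +1)
GLY@3: {T} ∪ {A,G} = {A,G,T} (union, +1)
NU@3: {A} ∪ {G} = {A,G} (union, +1)
JNU@3: {C} ∪ {A,G} = {A,C,G} (union, +1)
GJLNUY@3: {A,G,T} ∩ {A,C,G} = {A,G} (intersection, +0)
CGJLNUY@3: {G} ∩ {A,G} = {G} (intersection, +0)
LY@4: {A} ∩ {A} = {A} (intersection, +0)
GLY@4: {C} ∪ {A} = {A,C} (union, +1)
NU@4: {C} ∪ {T} = {C,T} (union, +1)
JNU@4: {C} ∩ {C,T} = {C} (intersection, +0)
GJLNUY@4: {A,C} ∩ {C} = {C} (intersection, +0)
CGJLNUY@4: {C} ∩ {C} = {C} (intersection, +0)
per-site changes: [4, 4, 4, 4, 2]; total = 18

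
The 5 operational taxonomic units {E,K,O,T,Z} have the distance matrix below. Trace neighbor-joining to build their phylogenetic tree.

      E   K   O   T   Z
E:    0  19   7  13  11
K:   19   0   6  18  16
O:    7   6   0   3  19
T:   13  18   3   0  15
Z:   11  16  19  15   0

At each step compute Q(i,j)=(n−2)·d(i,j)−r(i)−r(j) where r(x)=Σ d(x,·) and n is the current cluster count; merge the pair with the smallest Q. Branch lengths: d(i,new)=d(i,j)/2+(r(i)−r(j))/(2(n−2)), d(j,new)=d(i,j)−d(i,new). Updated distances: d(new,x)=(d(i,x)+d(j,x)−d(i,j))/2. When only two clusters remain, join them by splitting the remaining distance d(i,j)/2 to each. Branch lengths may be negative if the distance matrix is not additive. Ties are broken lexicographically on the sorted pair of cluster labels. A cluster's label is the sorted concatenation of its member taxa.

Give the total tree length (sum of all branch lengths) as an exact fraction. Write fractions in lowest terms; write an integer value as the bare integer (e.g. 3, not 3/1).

iteration 1: select E,Z (d=11, Q=-78); attach at lengths (11/3, 22/3); label the merged cluster EZ
  updated: d(EZ,K)=12, d(EZ,O)=15/2, d(EZ,T)=17/2
iteration 2: select EZ,T (d=17/2, Q=-81/2); attach at lengths (31/8, 37/8); label the merged cluster ETZ
  updated: d(ETZ,K)=43/4, d(ETZ,O)=1
iteration 3: select ETZ,K (d=43/4, Q=-71/4); attach at lengths (23/8, 63/8); label the merged cluster EKTZ
  updated: d(EKTZ,O)=-15/8
iteration 4: select EKTZ,O (d=-15/8); attach at lengths (-15/16, -15/16); label the merged cluster EKOTZ
final tree: ((((E:11/3,Z:22/3):31/8,T:37/8):23/8,K:63/8):-15/16,O:-15/16)
total length: 227/8

227/8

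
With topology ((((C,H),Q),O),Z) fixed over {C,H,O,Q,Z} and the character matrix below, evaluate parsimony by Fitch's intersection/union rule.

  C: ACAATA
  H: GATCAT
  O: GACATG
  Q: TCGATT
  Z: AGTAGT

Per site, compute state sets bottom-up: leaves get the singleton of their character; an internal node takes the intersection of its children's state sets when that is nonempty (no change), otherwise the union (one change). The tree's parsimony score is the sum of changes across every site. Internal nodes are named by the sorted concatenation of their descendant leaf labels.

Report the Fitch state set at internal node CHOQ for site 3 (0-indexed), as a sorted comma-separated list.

[col 0] CH: children C:{A}, H:{G} ∪→ {A,G}; cost 1
[col 0] CHQ: children CH:{A,G}, Q:{T} ∪→ {A,G,T}; cost 1
[col 0] CHOQ: children CHQ:{A,G,T}, O:{G} ∩→ {G}; cost 0
[col 0] CHOQZ: children CHOQ:{G}, Z:{A} ∪→ {A,G}; cost 1
[col 1] CH: children C:{C}, H:{A} ∪→ {A,C}; cost 1
[col 1] CHQ: children CH:{A,C}, Q:{C} ∩→ {C}; cost 0
[col 1] CHOQ: children CHQ:{C}, O:{A} ∪→ {A,C}; cost 1
[col 1] CHOQZ: children CHOQ:{A,C}, Z:{G} ∪→ {A,C,G}; cost 1
[col 2] CH: children C:{A}, H:{T} ∪→ {A,T}; cost 1
[col 2] CHQ: children CH:{A,T}, Q:{G} ∪→ {A,G,T}; cost 1
[col 2] CHOQ: children CHQ:{A,G,T}, O:{C} ∪→ {A,C,G,T}; cost 1
[col 2] CHOQZ: children CHOQ:{A,C,G,T}, Z:{T} ∩→ {T}; cost 0
[col 3] CH: children C:{A}, H:{C} ∪→ {A,C}; cost 1
[col 3] CHQ: children CH:{A,C}, Q:{A} ∩→ {A}; cost 0
[col 3] CHOQ: children CHQ:{A}, O:{A} ∩→ {A}; cost 0
[col 3] CHOQZ: children CHOQ:{A}, Z:{A} ∩→ {A}; cost 0
[col 4] CH: children C:{T}, H:{A} ∪→ {A,T}; cost 1
[col 4] CHQ: children CH:{A,T}, Q:{T} ∩→ {T}; cost 0
[col 4] CHOQ: children CHQ:{T}, O:{T} ∩→ {T}; cost 0
[col 4] CHOQZ: children CHOQ:{T}, Z:{G} ∪→ {G,T}; cost 1
[col 5] CH: children C:{A}, H:{T} ∪→ {A,T}; cost 1
[col 5] CHQ: children CH:{A,T}, Q:{T} ∩→ {T}; cost 0
[col 5] CHOQ: children CHQ:{T}, O:{G} ∪→ {G,T}; cost 1
[col 5] CHOQZ: children CHOQ:{G,T}, Z:{T} ∩→ {T}; cost 0
per-site changes: [3, 3, 3, 1, 2, 2]; total = 14

A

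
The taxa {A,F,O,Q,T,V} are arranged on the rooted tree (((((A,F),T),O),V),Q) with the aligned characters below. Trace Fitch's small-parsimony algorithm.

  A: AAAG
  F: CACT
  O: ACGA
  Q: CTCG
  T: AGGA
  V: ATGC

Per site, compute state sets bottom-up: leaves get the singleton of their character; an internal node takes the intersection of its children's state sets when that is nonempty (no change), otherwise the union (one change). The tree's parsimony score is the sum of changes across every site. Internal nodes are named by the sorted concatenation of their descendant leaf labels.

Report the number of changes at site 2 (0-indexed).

3

AF@0: {A} ∪ {C} = {A,C} (union, +1)
AFT@0: {A,C} ∩ {A} = {A} (intersection, +0)
AFOT@0: {A} ∩ {A} = {A} (intersection, +0)
AFOTV@0: {A} ∩ {A} = {A} (intersection, +0)
AFOQTV@0: {A} ∪ {C} = {A,C} (union, +1)
AF@1: {A} ∩ {A} = {A} (intersection, +0)
AFT@1: {A} ∪ {G} = {A,G} (union, +1)
AFOT@1: {A,G} ∪ {C} = {A,C,G} (union, +1)
AFOTV@1: {A,C,G} ∪ {T} = {A,C,G,T} (union, +1)
AFOQTV@1: {A,C,G,T} ∩ {T} = {T} (intersection, +0)
AF@2: {A} ∪ {C} = {A,C} (union, +1)
AFT@2: {A,C} ∪ {G} = {A,C,G} (union, +1)
AFOT@2: {A,C,G} ∩ {G} = {G} (intersection, +0)
AFOTV@2: {G} ∩ {G} = {G} (intersection, +0)
AFOQTV@2: {G} ∪ {C} = {C,G} (union, +1)
AF@3: {G} ∪ {T} = {G,T} (union, +1)
AFT@3: {G,T} ∪ {A} = {A,G,T} (union, +1)
AFOT@3: {A,G,T} ∩ {A} = {A} (intersection, +0)
AFOTV@3: {A} ∪ {C} = {A,C} (union, +1)
AFOQTV@3: {A,C} ∪ {G} = {A,C,G} (union, +1)
per-site changes: [2, 3, 3, 4]; total = 12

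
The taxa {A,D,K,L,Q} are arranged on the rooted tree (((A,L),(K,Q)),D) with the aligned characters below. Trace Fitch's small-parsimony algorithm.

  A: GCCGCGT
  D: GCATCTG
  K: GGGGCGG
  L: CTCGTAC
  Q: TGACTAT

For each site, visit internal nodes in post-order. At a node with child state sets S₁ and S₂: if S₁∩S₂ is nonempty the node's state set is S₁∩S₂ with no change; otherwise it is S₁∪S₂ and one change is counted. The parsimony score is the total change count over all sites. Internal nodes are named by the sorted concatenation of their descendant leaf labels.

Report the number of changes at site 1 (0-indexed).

site 0, node AL: A={G} ∪ L={C} → {C,G} (+1)
site 0, node KQ: K={G} ∪ Q={T} → {G,T} (+1)
site 0, node AKLQ: AL={C,G} ∩ KQ={G,T} → {G} (+0)
site 0, node ADKLQ: AKLQ={G} ∩ D={G} → {G} (+0)
site 1, node AL: A={C} ∪ L={T} → {C,T} (+1)
site 1, node KQ: K={G} ∩ Q={G} → {G} (+0)
site 1, node AKLQ: AL={C,T} ∪ KQ={G} → {C,G,T} (+1)
site 1, node ADKLQ: AKLQ={C,G,T} ∩ D={C} → {C} (+0)
site 2, node AL: A={C} ∩ L={C} → {C} (+0)
site 2, node KQ: K={G} ∪ Q={A} → {A,G} (+1)
site 2, node AKLQ: AL={C} ∪ KQ={A,G} → {A,C,G} (+1)
site 2, node ADKLQ: AKLQ={A,C,G} ∩ D={A} → {A} (+0)
site 3, node AL: A={G} ∩ L={G} → {G} (+0)
site 3, node KQ: K={G} ∪ Q={C} → {C,G} (+1)
site 3, node AKLQ: AL={G} ∩ KQ={C,G} → {G} (+0)
site 3, node ADKLQ: AKLQ={G} ∪ D={T} → {G,T} (+1)
site 4, node AL: A={C} ∪ L={T} → {C,T} (+1)
site 4, node KQ: K={C} ∪ Q={T} → {C,T} (+1)
site 4, node AKLQ: AL={C,T} ∩ KQ={C,T} → {C,T} (+0)
site 4, node ADKLQ: AKLQ={C,T} ∩ D={C} → {C} (+0)
site 5, node AL: A={G} ∪ L={A} → {A,G} (+1)
site 5, node KQ: K={G} ∪ Q={A} → {A,G} (+1)
site 5, node AKLQ: AL={A,G} ∩ KQ={A,G} → {A,G} (+0)
site 5, node ADKLQ: AKLQ={A,G} ∪ D={T} → {A,G,T} (+1)
site 6, node AL: A={T} ∪ L={C} → {C,T} (+1)
site 6, node KQ: K={G} ∪ Q={T} → {G,T} (+1)
site 6, node AKLQ: AL={C,T} ∩ KQ={G,T} → {T} (+0)
site 6, node ADKLQ: AKLQ={T} ∪ D={G} → {G,T} (+1)
per-site changes: [2, 2, 2, 2, 2, 3, 3]; total = 16

2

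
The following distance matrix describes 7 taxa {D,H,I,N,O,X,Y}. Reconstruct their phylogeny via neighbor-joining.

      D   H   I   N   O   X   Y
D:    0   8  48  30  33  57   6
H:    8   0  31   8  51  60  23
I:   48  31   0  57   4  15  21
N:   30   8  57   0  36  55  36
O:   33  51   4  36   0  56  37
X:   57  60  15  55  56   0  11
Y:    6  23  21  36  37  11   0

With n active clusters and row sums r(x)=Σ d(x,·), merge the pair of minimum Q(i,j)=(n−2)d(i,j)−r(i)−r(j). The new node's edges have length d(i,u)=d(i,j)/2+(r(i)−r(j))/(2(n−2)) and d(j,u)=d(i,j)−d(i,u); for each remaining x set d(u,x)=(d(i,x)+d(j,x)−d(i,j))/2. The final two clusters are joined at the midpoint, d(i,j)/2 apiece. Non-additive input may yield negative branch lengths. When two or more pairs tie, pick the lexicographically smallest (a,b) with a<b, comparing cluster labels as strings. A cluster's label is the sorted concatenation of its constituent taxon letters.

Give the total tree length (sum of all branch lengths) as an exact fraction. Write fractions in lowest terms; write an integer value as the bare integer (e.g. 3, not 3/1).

iteration 1: select I,O (d=4, Q=-373); attach at lengths (-21/10, 61/10); label the merged cluster IO
  updated: d(D,IO)=77/2, d(H,IO)=39, d(IO,N)=89/2, d(IO,X)=67/2, d(IO,Y)=27
iteration 2: select H,N (d=8, Q=-559/2); attach at lengths (-7/16, 135/16); label the merged cluster HN
  updated: d(D,HN)=15, d(HN,IO)=151/4, d(HN,X)=107/2, d(HN,Y)=51/2
iteration 3: select D,HN (d=15, Q=-813/4); attach at lengths (119/24, 241/24); label the merged cluster DHN
  updated: d(DHN,IO)=245/8, d(DHN,X)=191/4, d(DHN,Y)=33/4
iteration 4: select DHN,IO (d=245/8, Q=-233/2); attach at lengths (227/16, 263/16); label the merged cluster DHINO
  updated: d(DHINO,X)=405/16, d(DHINO,Y)=37/16
iteration 5: select DHINO,X (d=405/16, Q=-309/8); attach at lengths (133/16, 17); label the merged cluster DHINOX
  updated: d(DHINOX,Y)=-6
iteration 6: select DHINOX,Y (d=-6); attach at lengths (-3, -3); label the merged cluster DHINOXY
final tree: ((((D:119/24,(H:-7/16,N:135/16):241/24):227/16,(I:-21/10,O:61/10):263/16):133/16,X:17):-3,Y:-3)
total length: 1231/16

1231/16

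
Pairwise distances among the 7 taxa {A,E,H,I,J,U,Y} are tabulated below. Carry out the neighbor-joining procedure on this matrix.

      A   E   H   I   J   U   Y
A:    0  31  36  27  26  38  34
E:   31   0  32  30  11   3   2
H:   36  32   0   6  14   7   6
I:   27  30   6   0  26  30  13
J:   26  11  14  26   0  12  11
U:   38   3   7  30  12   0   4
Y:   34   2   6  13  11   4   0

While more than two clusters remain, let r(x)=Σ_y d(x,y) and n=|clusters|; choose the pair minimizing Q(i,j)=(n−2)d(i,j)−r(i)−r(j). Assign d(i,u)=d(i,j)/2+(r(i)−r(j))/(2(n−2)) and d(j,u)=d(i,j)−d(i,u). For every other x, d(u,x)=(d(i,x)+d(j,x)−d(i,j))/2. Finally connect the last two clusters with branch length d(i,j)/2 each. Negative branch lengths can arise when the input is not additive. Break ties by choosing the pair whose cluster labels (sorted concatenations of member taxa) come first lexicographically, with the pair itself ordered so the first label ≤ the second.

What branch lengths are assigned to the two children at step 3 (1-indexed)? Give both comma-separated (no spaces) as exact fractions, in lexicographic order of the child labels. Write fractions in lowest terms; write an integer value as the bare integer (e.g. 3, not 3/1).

step 1: merge (H,I) at d=6, Q=-203; branch lengths H→-1/10, I→61/10; new cluster HI
  updated: d(A,HI)=57/2, d(E,HI)=28, d(HI,J)=17, d(HI,U)=31/2, d(HI,Y)=13/2
step 2: merge (A,HI) at d=57/2, Q=-139; branch lengths A→22, HI→13/2; new cluster AHI
  updated: d(AHI,E)=61/4, d(AHI,J)=29/4, d(AHI,U)=25/2, d(AHI,Y)=6
step 3: merge (AHI,J) at d=29/4, Q=-121/2; branch lengths AHI→43/12, J→11/3; new cluster AHIJ
  updated: d(AHIJ,E)=19/2, d(AHIJ,U)=69/8, d(AHIJ,Y)=39/8
step 4: merge (AHIJ,Y) at d=39/8, Q=-193/8; branch lengths AHIJ→175/32, Y→-19/32; new cluster AHIJY
  updated: d(AHIJY,E)=53/16, d(AHIJY,U)=31/8
step 5: merge (AHIJY,E) at d=53/16, Q=-163/16; branch lengths AHIJY→67/32, E→39/32; new cluster AEHIJY
  updated: d(AEHIJY,U)=57/32
step 6: merge (AEHIJY,U) at d=57/32; branch lengths AEHIJY→57/64, U→57/64; new cluster AEHIJUY
final tree: (((((A:22,(H:-1/10,I:61/10):13/2):43/12,J:11/3):175/32,Y:-19/32):67/32,E:39/32):57/64,U:57/64)
total length: 1655/32

43/12,11/3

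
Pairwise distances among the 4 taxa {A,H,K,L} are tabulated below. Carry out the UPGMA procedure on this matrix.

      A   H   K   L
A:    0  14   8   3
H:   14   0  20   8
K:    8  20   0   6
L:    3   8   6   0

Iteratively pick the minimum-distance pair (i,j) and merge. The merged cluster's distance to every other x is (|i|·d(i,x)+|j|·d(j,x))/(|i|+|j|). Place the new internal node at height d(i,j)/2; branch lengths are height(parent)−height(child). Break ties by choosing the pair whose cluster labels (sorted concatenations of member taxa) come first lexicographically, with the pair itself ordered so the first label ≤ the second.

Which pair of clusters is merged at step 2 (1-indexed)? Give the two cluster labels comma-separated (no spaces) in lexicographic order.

AL,K

step 1: merge (A,L) at d=3; branch lengths A→3/2, L→3/2; new cluster AL
  updated: d(AL,H)=11, d(AL,K)=7
step 2: merge (AL,K) at d=7; branch lengths AL→2, K→7/2; new cluster AKL
  updated: d(AKL,H)=14
step 3: merge (AKL,H) at d=14; branch lengths AKL→7/2, H→7; new cluster AHKL
final tree: (((A:3/2,L:3/2):2,K:7/2):7/2,H:7)
total length: 19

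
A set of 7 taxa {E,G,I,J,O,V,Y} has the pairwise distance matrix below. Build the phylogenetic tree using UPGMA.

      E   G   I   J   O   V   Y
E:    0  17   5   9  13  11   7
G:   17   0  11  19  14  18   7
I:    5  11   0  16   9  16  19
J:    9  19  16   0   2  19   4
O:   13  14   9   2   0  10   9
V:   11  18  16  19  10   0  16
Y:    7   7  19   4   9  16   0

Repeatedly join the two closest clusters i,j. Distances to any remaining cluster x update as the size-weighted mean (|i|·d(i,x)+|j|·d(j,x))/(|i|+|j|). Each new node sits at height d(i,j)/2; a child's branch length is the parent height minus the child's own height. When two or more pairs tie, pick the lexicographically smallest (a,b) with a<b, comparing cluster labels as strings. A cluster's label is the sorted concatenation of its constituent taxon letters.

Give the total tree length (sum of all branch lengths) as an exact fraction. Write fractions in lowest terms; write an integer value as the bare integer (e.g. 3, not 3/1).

step 1: merge (J,O) at d=2; branch lengths J→1, O→1; new cluster JO
  updated: d(E,JO)=11, d(G,JO)=33/2, d(I,JO)=25/2, d(JO,V)=29/2, d(JO,Y)=13/2
step 2: merge (E,I) at d=5; branch lengths E→5/2, I→5/2; new cluster EI
  updated: d(EI,G)=14, d(EI,JO)=47/4, d(EI,V)=27/2, d(EI,Y)=13
step 3: merge (JO,Y) at d=13/2; branch lengths JO→9/4, Y→13/4; new cluster JOY
  updated: d(EI,JOY)=73/6, d(G,JOY)=40/3, d(JOY,V)=15
step 4: merge (EI,JOY) at d=73/6; branch lengths EI→43/12, JOY→17/6; new cluster EIJOY
  updated: d(EIJOY,G)=68/5, d(EIJOY,V)=72/5
step 5: merge (EIJOY,G) at d=68/5; branch lengths EIJOY→43/60, G→34/5; new cluster EGIJOY
  updated: d(EGIJOY,V)=15
step 6: merge (EGIJOY,V) at d=15; branch lengths EGIJOY→7/10, V→15/2; new cluster EGIJOVY
final tree: ((((E:5/2,I:5/2):43/12,((J:1,O:1):9/4,Y:13/4):17/6):43/60,G:34/5):7/10,V:15/2)
total length: 1039/30

1039/30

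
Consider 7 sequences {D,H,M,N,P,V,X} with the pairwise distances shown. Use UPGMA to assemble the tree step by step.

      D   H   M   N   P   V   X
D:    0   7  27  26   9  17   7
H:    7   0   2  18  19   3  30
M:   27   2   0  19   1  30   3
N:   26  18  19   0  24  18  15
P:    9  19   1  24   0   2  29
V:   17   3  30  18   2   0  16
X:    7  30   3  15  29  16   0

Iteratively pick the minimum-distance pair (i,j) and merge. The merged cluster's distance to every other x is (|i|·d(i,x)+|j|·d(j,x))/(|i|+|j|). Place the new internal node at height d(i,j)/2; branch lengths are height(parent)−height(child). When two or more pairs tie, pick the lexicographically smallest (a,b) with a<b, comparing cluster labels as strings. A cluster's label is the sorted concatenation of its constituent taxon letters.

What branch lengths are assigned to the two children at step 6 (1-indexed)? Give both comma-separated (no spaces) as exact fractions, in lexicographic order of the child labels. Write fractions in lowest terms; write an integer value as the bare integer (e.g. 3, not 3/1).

1. join M+P (d=1) ⇒ MP; edges |M|=1/2, |P|=1/2
  updated: d(D,MP)=18, d(H,MP)=21/2, d(MP,N)=43/2, d(MP,V)=16, d(MP,X)=16
2. join H+V (d=3) ⇒ HV; edges |H|=3/2, |V|=3/2
  updated: d(D,HV)=12, d(HV,MP)=53/4, d(HV,N)=18, d(HV,X)=23
3. join D+X (d=7) ⇒ DX; edges |D|=7/2, |X|=7/2
  updated: d(DX,HV)=35/2, d(DX,MP)=17, d(DX,N)=41/2
4. join HV+MP (d=53/4) ⇒ HMPV; edges |HV|=41/8, |MP|=49/8
  updated: d(DX,HMPV)=69/4, d(HMPV,N)=79/4
5. join DX+HMPV (d=69/4) ⇒ DHMPVX; edges |DX|=41/8, |HMPV|=2
  updated: d(DHMPVX,N)=20
6. join DHMPVX+N (d=20) ⇒ DHMNPVX; edges |DHMPVX|=11/8, |N|=10
final tree: (((D:7/2,X:7/2):41/8,((H:3/2,V:3/2):41/8,(M:1/2,P:1/2):49/8):2):11/8,N:10)
total length: 163/4

11/8,10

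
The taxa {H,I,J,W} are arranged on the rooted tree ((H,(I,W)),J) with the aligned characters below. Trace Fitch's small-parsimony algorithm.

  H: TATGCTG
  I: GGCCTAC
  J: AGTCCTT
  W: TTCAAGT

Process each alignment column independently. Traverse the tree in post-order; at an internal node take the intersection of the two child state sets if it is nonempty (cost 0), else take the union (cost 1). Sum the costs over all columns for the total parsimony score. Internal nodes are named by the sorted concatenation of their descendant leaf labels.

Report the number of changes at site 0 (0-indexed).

2

IW@0: {G} ∪ {T} = {G,T} (union, +1)
HIW@0: {T} ∩ {G,T} = {T} (intersection, +0)
HIJW@0: {T} ∪ {A} = {A,T} (union, +1)
IW@1: {G} ∪ {T} = {G,T} (union, +1)
HIW@1: {A} ∪ {G,T} = {A,G,T} (union, +1)
HIJW@1: {A,G,T} ∩ {G} = {G} (intersection, +0)
IW@2: {C} ∩ {C} = {C} (intersection, +0)
HIW@2: {T} ∪ {C} = {C,T} (union, +1)
HIJW@2: {C,T} ∩ {T} = {T} (intersection, +0)
IW@3: {C} ∪ {A} = {A,C} (union, +1)
HIW@3: {G} ∪ {A,C} = {A,C,G} (union, +1)
HIJW@3: {A,C,G} ∩ {C} = {C} (intersection, +0)
IW@4: {T} ∪ {A} = {A,T} (union, +1)
HIW@4: {C} ∪ {A,T} = {A,C,T} (union, +1)
HIJW@4: {A,C,T} ∩ {C} = {C} (intersection, +0)
IW@5: {A} ∪ {G} = {A,G} (union, +1)
HIW@5: {T} ∪ {A,G} = {A,G,T} (union, +1)
HIJW@5: {A,G,T} ∩ {T} = {T} (intersection, +0)
IW@6: {C} ∪ {T} = {C,T} (union, +1)
HIW@6: {G} ∪ {C,T} = {C,G,T} (union, +1)
HIJW@6: {C,G,T} ∩ {T} = {T} (intersection, +0)
per-site changes: [2, 2, 1, 2, 2, 2, 2]; total = 13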